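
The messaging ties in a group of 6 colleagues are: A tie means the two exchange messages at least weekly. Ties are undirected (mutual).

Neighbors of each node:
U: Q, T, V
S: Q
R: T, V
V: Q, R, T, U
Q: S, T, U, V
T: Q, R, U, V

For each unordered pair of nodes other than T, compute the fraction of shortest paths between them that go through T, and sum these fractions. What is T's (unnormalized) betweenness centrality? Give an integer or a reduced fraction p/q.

Pairs whose geodesics pass through T — S–R: 1/2; U–R: 1/2; R–Q: 1/2.
All other pairs contribute 0.
Summing the contributions gives betweenness(T) = 3/2.

3/2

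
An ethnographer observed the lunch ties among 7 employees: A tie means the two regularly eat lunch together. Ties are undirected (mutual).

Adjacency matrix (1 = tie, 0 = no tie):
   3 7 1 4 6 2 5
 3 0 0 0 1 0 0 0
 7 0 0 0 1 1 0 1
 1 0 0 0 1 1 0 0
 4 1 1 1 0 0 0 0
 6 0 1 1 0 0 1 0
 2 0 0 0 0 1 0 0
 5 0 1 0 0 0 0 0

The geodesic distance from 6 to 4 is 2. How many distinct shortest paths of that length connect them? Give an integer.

The shortest distance is 2. The length-2 paths are: 6–7–4; 6–1–4.
That gives 2 distinct shortest paths.

2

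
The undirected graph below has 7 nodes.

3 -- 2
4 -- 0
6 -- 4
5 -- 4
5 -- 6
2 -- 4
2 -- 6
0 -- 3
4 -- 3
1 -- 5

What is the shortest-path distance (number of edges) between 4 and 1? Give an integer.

One shortest route is 4 – 5 – 1, which uses 2 edges, and 4 and 1 are not directly tied, so nothing shorter exists. So d(4,1) = 2.

2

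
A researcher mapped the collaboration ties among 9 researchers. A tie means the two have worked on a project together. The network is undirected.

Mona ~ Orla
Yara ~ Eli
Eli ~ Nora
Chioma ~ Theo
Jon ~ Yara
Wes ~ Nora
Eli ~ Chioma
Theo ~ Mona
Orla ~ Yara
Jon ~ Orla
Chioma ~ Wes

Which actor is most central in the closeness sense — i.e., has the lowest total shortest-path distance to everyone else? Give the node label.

Eli

Farness (sum of distances to all others) for each node — Chioma:15, Eli:14, Jon:19, Mona:18, Nora:19, Orla:17, Theo:17, Wes:20, Yara:15.
The smallest farness is 14, for Eli, so Eli has the highest closeness.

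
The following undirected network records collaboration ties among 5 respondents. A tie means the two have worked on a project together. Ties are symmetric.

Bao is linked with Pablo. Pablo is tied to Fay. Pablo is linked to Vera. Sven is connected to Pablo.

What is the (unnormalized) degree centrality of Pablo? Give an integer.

4

Pablo is directly tied to Bao, Fay, Sven, and Vera. That is 4 neighbors, so the degree of Pablo is 4.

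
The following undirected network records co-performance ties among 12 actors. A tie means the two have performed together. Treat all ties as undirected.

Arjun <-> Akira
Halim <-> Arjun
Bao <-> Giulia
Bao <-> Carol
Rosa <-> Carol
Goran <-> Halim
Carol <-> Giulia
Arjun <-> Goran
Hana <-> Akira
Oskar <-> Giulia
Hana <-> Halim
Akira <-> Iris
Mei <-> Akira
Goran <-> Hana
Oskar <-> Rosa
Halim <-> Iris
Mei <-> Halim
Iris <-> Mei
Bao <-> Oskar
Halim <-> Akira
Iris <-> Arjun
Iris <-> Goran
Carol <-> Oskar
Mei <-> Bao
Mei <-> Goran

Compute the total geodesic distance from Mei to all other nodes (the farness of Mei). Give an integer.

Distances from Mei: Akira:1, Arjun:2, Bao:1, Carol:2, Giulia:2, Goran:1, Halim:1, Hana:2, Iris:1, Oskar:2, Rosa:3.
Sum = 1 + 2 + 1 + 2 + 2 + 1 + 1 + 2 + 1 + 2 + 3 = 18.

18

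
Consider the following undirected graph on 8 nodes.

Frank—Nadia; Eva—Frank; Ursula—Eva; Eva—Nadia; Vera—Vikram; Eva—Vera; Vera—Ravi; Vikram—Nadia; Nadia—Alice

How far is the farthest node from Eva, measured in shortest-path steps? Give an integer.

2

Distances from Eva: Alice:2, Frank:1, Nadia:1, Ravi:2, Ursula:1, Vera:1, Vikram:2.
The largest is 2 (to Vikram, Ravi, and Alice), so the eccentricity of Eva is 2.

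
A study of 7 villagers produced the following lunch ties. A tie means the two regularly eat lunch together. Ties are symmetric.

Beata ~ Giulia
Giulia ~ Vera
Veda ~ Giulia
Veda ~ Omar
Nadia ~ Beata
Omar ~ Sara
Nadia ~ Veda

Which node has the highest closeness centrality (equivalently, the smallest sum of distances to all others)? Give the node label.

Farness (sum of distances to all others) for each node — Beata:13, Giulia:10, Nadia:12, Omar:12, Sara:17, Veda:9, Vera:15.
The smallest farness is 9, for Veda, so Veda has the highest closeness.

Veda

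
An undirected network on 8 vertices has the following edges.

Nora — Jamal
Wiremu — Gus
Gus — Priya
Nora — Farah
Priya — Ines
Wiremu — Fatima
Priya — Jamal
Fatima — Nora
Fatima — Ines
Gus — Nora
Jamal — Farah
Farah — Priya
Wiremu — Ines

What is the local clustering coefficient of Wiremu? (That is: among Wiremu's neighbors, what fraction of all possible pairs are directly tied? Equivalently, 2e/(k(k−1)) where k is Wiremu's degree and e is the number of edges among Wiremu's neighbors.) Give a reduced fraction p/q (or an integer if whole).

Wiremu's neighbors: Fatima, Gus, and Ines (k = 3).
Possible neighbor pairs: C(3,2) = 3. Edges among them: Fatima–Ines → e = 1.
Clustering(Wiremu) = 1/3.

1/3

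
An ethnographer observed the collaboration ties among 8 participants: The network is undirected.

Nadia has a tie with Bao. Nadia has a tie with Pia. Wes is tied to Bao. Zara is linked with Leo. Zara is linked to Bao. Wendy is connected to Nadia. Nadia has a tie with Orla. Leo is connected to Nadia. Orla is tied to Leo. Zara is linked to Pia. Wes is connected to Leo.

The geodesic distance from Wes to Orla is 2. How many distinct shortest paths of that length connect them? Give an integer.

The shortest distance is 2, and the only length-2 path is Wes–Leo–Orla. So there is exactly 1 shortest path.

1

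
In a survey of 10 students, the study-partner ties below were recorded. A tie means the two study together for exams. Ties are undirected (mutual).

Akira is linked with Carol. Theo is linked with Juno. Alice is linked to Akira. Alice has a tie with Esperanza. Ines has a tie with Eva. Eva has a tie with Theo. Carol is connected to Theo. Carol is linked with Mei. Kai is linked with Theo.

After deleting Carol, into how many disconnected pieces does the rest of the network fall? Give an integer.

Without Carol, the remaining ties split the others into: {Eva, Ines, Juno, Kai, Theo}; {Akira, Alice, Esperanza}; {Mei}.
That's 3 separate components.

3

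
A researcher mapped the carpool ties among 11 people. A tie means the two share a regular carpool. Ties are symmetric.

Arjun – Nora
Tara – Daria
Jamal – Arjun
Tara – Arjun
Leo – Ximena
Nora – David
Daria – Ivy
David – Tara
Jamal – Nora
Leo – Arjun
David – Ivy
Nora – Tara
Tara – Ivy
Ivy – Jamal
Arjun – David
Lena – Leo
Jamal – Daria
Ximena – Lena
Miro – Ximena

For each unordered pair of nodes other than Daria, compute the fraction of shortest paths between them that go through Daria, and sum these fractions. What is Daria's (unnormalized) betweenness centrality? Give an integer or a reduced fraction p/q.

1/4

Pairs whose geodesics pass through Daria — Jamal–Tara: 1/4.
All other pairs contribute 0.
Summing the contributions gives betweenness(Daria) = 1/4.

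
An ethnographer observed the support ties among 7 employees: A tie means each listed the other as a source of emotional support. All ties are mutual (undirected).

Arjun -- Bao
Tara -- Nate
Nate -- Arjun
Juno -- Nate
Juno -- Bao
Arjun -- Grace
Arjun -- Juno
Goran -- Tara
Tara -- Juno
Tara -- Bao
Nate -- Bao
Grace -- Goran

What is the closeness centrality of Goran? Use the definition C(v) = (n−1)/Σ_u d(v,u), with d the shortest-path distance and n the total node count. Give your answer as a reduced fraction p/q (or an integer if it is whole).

3/5

Distances from Goran: Arjun:2, Bao:2, Grace:1, Juno:2, Nate:2, Tara:1. Sum = 10.
n = 7, so closeness = 6/10 = 3/5.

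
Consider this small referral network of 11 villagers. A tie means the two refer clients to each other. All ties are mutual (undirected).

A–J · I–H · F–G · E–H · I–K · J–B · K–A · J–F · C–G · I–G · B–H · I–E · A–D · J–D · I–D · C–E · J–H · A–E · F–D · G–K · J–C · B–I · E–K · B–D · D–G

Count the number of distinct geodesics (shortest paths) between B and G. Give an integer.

The shortest distance is 2. The length-2 paths are: B–I–G; B–D–G.
That gives 2 distinct shortest paths.

2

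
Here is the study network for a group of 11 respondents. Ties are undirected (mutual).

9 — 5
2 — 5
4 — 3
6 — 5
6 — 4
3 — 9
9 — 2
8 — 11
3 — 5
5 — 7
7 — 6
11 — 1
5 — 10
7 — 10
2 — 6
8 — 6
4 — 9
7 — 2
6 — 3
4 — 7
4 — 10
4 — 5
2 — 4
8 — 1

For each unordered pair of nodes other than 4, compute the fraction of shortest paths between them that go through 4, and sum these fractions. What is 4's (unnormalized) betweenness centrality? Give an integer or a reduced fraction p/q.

55/12

Pairs whose geodesics pass through 4 — 1–10: 1/3; 1–9: 1/4; 11–10: 1/3; 11–9: 1/4; 8–10: 1/3; 8–9: 1/4; 10–2: 1/3; 10–3: 1/2; 10–9: 1/2; 10–6: 1/3; 2–3: 1/4; 3–7: 1/3; 9–6: 1/4; 9–7: 1/3.
All other pairs contribute 0.
Summing the contributions gives betweenness(4) = 55/12.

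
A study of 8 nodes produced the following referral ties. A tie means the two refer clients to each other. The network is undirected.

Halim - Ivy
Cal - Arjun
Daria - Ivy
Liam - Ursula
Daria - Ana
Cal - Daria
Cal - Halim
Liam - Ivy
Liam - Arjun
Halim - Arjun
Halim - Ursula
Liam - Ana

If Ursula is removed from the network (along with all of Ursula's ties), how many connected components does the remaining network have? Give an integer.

1

Ursula's neighbors (Halim and Liam) remain reachable from one another through other ties, so the rest of the network stays in one piece.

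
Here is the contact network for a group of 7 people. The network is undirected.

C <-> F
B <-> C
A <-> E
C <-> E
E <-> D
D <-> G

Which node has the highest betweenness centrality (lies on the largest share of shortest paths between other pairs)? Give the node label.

Unnormalized betweenness of each node: A:0, B:0, C:9, D:5, E:11, F:0, G:0.
E has the largest value, 11, making it the main broker — the node through which the most shortest paths run.

E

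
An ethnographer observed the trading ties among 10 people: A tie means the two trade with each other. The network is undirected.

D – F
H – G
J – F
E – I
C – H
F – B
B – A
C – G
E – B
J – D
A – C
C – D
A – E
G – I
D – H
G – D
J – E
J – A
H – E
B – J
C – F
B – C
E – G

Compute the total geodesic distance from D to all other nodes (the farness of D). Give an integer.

13

Distances from D: A:2, B:2, C:1, E:2, F:1, G:1, H:1, I:2, J:1.
Sum = 2 + 2 + 1 + 2 + 1 + 1 + 1 + 2 + 1 = 13.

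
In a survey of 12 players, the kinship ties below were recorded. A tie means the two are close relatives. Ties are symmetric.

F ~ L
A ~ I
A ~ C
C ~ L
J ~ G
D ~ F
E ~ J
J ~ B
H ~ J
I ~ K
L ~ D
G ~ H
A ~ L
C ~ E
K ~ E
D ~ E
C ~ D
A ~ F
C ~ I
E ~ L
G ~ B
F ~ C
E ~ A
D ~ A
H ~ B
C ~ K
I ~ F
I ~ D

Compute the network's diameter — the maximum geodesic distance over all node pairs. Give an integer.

Eccentricity of each node (its greatest distance to any other): A:3, B:4, C:3, D:3, E:2, F:4, G:4, H:4, I:4, J:3, K:3, L:3.
The maximum eccentricity is 4, realized for instance by the pair B–F via B – J – E – L – F. So the diameter is 4.

4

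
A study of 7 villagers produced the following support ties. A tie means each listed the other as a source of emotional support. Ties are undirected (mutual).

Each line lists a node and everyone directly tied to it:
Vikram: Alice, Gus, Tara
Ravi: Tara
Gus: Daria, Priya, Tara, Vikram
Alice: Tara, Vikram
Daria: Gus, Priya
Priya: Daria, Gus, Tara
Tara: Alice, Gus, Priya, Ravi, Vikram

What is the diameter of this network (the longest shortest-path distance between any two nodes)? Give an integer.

Eccentricity of each node (its greatest distance to any other): Alice:3, Daria:3, Gus:2, Priya:2, Ravi:3, Tara:2, Vikram:2.
The maximum eccentricity is 3, realized for instance by the pair Ravi–Daria via Ravi – Tara – Gus – Daria. So the diameter is 3.

3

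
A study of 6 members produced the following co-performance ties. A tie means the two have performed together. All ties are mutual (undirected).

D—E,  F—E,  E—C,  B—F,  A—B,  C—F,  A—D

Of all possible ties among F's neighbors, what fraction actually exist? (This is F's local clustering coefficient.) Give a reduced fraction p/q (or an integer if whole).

F's neighbors: B, C, and E (k = 3).
Possible neighbor pairs: C(3,2) = 3. Edges among them: C–E → e = 1.
Clustering(F) = 1/3.

1/3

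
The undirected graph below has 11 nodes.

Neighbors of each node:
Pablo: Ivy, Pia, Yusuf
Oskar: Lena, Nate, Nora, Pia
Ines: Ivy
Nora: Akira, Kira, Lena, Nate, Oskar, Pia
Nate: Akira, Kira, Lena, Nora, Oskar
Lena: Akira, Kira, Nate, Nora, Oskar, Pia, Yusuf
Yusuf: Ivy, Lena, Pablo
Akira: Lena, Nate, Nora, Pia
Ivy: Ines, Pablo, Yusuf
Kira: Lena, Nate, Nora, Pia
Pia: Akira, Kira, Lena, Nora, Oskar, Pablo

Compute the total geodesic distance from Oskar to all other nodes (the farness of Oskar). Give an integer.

Distances from Oskar: Akira:2, Ines:4, Ivy:3, Kira:2, Lena:1, Nate:1, Nora:1, Pablo:2, Pia:1, Yusuf:2.
Sum = 2 + 4 + 3 + 2 + 1 + 1 + 1 + 2 + 1 + 2 = 19.

19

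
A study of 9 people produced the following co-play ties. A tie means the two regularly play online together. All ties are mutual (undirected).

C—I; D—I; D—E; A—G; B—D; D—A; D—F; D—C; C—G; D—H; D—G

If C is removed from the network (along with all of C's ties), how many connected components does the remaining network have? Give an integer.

C's neighbors (D, G, and I) remain reachable from one another through other ties, so the rest of the network stays in one piece.

1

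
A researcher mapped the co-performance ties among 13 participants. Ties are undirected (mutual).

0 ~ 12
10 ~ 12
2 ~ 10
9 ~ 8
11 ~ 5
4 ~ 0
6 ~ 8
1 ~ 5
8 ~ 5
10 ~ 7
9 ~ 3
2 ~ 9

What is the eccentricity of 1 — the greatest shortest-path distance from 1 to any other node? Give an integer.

Distances from 1: 0:7, 2:4, 3:4, 4:8, 5:1, 6:3, 7:6, 8:2, 9:3, 10:5, 11:2, 12:6.
The largest is 8 (to 4), so the eccentricity of 1 is 8.

8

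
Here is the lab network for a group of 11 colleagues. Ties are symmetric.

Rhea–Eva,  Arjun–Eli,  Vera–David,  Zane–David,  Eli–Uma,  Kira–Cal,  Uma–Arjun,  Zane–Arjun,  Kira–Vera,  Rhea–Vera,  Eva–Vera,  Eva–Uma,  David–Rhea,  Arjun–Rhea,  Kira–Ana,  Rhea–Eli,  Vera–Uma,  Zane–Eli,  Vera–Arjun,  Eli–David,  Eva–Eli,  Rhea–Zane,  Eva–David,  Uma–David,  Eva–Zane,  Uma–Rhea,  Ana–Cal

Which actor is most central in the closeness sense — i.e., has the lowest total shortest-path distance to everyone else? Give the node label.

Farness (sum of distances to all others) for each node — Ana:27, Arjun:17, Cal:27, David:16, Eli:19, Eva:16, Kira:19, Rhea:15, Uma:16, Vera:14, Zane:20.
The smallest farness is 14, for Vera, so Vera has the highest closeness.

Vera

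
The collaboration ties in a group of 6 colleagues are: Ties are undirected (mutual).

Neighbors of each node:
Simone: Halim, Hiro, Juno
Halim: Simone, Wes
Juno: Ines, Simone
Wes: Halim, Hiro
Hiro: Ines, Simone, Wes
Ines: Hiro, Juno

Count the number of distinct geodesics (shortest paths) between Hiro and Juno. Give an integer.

The shortest distance is 2. The length-2 paths are: Hiro–Ines–Juno; Hiro–Simone–Juno.
That gives 2 distinct shortest paths.

2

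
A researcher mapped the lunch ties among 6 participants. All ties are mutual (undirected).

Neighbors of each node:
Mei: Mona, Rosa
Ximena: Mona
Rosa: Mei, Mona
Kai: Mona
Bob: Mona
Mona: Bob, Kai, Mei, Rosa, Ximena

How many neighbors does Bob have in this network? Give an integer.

1

Bob is directly tied to Mona. That is 1 neighbor, so the degree of Bob is 1.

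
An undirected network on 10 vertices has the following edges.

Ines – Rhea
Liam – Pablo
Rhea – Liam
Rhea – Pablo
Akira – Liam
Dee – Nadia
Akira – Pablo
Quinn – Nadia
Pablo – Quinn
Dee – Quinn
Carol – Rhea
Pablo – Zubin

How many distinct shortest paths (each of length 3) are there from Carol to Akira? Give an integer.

The shortest distance is 3. The length-3 paths are: Carol–Rhea–Liam–Akira; Carol–Rhea–Pablo–Akira.
That gives 2 distinct shortest paths.

2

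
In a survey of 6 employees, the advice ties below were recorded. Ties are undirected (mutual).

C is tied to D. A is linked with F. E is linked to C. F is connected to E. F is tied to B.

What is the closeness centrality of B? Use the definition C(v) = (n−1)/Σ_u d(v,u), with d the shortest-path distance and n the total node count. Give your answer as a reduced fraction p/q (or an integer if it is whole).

5/12

Distances from B: A:2, C:3, D:4, E:2, F:1. Sum = 12.
n = 6, so closeness = 5/12.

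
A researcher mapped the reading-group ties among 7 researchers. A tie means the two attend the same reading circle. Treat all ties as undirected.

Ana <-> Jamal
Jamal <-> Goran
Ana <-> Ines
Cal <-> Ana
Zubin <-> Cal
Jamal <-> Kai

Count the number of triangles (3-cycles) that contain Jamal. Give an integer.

Jamal's neighbors are Ana, Goran, and Kai, but none of them are tied to each other, so no triangle contains Jamal.

0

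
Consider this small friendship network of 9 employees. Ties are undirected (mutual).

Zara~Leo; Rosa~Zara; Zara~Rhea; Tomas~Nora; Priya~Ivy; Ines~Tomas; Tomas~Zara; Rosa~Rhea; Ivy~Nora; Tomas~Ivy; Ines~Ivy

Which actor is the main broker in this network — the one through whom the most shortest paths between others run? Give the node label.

Unnormalized betweenness of each node: Ines:0, Ivy:15/2, Leo:0, Nora:0, Priya:0, Rhea:0, Rosa:0, Tomas:33/2, Zara:17.
Zara has the largest value, 17, making it the main broker — the node through which the most shortest paths run.

Zara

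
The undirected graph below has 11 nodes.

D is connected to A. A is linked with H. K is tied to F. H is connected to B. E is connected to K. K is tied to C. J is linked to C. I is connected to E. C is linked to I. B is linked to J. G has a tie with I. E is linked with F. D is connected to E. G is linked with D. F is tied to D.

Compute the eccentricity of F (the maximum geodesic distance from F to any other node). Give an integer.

Distances from F: A:2, B:4, C:2, D:1, E:1, G:2, H:3, I:2, J:3, K:1.
The largest is 4 (to B), so the eccentricity of F is 4.

4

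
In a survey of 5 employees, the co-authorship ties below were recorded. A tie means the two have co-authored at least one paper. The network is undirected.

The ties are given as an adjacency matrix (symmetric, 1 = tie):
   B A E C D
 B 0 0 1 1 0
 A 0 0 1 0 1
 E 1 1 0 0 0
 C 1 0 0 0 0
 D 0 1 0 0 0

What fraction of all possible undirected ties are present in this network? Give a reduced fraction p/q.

There are 4 edges and 5 nodes, so the maximum possible is C(5,2) = 10.
Density = 4/10 = 2/5.

2/5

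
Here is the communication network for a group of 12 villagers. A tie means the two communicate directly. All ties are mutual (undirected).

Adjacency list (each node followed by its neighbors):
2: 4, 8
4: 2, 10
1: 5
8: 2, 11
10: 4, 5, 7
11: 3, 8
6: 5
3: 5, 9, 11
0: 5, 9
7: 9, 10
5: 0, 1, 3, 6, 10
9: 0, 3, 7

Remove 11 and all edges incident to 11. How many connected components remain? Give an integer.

1

11's neighbors (3 and 8) remain reachable from one another through other ties, so the rest of the network stays in one piece.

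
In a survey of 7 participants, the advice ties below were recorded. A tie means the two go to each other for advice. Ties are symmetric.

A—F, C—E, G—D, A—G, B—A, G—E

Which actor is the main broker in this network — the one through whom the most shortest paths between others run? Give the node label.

Unnormalized betweenness of each node: A:9, B:0, C:0, D:0, E:5, F:0, G:11.
G has the largest value, 11, making it the main broker — the node through which the most shortest paths run.

G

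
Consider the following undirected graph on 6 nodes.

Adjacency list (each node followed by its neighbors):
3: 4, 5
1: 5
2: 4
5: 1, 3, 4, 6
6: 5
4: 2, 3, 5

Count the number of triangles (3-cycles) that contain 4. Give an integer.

1

4's neighbors: 2, 3, and 5.
Neighbor pairs that are themselves tied: 4–3–5. Each forms one triangle with 4, for 1 in total.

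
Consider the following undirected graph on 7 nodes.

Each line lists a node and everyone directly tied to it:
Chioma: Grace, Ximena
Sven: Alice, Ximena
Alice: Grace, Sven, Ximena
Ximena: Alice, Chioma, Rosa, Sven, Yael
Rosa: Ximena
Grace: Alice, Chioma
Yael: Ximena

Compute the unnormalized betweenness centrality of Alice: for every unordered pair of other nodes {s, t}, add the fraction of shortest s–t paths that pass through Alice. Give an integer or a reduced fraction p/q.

5/2

Pairs whose geodesics pass through Alice — Ximena–Grace: 1/2; Rosa–Grace: 1/2; Sven–Grace: 1; Yael–Grace: 1/2.
All other pairs contribute 0.
Summing the contributions gives betweenness(Alice) = 5/2.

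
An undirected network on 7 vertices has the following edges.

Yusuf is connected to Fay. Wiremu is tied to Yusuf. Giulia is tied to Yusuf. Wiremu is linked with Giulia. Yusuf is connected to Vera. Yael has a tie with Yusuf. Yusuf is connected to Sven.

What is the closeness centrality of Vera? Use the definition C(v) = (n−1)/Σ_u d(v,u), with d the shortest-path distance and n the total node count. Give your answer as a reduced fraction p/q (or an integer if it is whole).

6/11

Distances from Vera: Fay:2, Giulia:2, Sven:2, Wiremu:2, Yael:2, Yusuf:1. Sum = 11.
n = 7, so closeness = 6/11.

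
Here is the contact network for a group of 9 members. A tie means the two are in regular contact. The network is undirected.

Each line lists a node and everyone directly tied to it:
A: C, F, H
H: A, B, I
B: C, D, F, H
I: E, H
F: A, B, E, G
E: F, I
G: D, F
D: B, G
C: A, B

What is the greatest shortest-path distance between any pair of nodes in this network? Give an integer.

Eccentricity of each node (its greatest distance to any other): A:3, B:2, C:3, D:3, E:3, F:2, G:3, H:3, I:3.
The maximum eccentricity is 3, realized for instance by the pair A–D via A – H – B – D. So the diameter is 3.

3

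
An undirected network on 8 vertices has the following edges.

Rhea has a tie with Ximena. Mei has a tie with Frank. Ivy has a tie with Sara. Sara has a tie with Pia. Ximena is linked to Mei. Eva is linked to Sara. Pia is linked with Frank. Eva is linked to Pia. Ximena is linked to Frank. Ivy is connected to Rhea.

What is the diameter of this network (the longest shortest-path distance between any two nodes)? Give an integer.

Eccentricity of each node (its greatest distance to any other): Eva:3, Frank:3, Ivy:3, Mei:3, Pia:3, Rhea:3, Sara:3, Ximena:3.
The maximum eccentricity is 3, realized for instance by the pair Pia–Rhea via Pia – Frank – Ximena – Rhea. So the diameter is 3.

3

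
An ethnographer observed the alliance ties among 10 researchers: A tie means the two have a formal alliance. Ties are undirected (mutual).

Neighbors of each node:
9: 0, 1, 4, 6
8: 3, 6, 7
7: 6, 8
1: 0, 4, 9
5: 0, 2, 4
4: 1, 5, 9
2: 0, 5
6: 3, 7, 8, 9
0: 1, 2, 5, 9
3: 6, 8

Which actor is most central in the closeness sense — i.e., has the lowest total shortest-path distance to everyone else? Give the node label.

Farness (sum of distances to all others) for each node — 0:17, 1:18, 2:23, 3:23, 4:18, 5:22, 6:16, 7:23, 8:22, 9:14.
The smallest farness is 14, for 9, so 9 has the highest closeness.

9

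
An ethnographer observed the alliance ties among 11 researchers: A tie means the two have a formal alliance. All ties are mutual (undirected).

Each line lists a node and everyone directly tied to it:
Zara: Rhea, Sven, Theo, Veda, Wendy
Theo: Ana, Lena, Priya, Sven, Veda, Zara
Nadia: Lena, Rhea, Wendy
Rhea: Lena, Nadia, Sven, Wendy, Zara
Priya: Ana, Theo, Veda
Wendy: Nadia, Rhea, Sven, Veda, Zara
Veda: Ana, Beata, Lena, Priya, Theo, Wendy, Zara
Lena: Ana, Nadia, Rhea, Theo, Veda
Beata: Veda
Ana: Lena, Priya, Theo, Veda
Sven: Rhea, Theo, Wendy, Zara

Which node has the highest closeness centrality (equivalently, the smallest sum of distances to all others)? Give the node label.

Farness (sum of distances to all others) for each node — Ana:16, Beata:22, Lena:15, Nadia:19, Priya:19, Rhea:17, Sven:17, Theo:14, Veda:13, Wendy:15, Zara:15.
The smallest farness is 13, for Veda, so Veda has the highest closeness.

Veda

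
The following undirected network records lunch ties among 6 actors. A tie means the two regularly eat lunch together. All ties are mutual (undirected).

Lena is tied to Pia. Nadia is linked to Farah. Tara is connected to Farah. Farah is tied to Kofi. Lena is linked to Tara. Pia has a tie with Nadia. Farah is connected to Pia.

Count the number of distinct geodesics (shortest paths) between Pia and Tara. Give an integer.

The shortest distance is 2. The length-2 paths are: Pia–Farah–Tara; Pia–Lena–Tara.
That gives 2 distinct shortest paths.

2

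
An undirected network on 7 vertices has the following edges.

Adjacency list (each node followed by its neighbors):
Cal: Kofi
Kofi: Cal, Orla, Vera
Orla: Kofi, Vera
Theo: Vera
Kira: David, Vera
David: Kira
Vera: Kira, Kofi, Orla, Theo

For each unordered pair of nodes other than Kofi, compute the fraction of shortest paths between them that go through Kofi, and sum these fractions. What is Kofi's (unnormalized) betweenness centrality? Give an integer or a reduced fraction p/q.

Pairs whose geodesics pass through Kofi — Theo–Cal: 1; Vera–Cal: 1; Kira–Cal: 1; Cal–David: 1; Cal–Orla: 1.
All other pairs contribute 0.
Summing the contributions gives betweenness(Kofi) = 5.

5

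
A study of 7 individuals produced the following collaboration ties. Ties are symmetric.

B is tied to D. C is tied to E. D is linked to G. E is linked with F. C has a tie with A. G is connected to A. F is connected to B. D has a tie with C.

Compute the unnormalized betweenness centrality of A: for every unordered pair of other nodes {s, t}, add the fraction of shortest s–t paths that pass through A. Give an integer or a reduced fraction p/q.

1

Pairs whose geodesics pass through A — E–G: 1/2; C–G: 1/2.
All other pairs contribute 0.
Summing the contributions gives betweenness(A) = 1.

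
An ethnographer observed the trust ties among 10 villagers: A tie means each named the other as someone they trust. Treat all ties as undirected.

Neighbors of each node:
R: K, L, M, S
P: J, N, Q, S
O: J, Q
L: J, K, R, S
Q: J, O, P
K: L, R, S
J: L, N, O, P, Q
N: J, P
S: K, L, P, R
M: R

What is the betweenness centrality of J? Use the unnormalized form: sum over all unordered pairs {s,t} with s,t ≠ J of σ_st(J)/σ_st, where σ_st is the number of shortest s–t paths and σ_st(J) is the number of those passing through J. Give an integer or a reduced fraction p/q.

73/6

Pairs whose geodesics pass through J — M–N: 1/2; M–O: 1; M–Q: 1/2; L–P: 1/2; L–N: 1; L–O: 1; L–Q: 1; S–O: 2/3; K–N: 1/2; K–O: 1; K–Q: 1/2; R–N: 1/2; R–O: 1; R–Q: 1/2 … (+3 more pairs).
All other pairs contribute 0.
Summing the contributions gives betweenness(J) = 73/6.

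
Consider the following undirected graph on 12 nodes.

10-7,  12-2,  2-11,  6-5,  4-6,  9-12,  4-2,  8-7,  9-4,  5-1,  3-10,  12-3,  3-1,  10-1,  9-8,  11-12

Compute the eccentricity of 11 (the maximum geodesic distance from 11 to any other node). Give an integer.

4

Distances from 11: 1:3, 2:1, 3:2, 4:2, 5:4, 6:3, 7:4, 8:3, 9:2, 10:3, 12:1.
The largest is 4 (to 5 and 7), so the eccentricity of 11 is 4.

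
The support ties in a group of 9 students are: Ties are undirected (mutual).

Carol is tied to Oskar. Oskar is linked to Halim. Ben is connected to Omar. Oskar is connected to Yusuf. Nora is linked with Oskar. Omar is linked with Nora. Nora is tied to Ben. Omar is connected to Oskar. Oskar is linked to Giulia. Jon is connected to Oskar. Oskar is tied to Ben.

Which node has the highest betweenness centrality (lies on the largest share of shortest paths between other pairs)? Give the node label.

Oskar

Unnormalized betweenness of each node: Ben:0, Carol:0, Giulia:0, Halim:0, Jon:0, Nora:0, Omar:0, Oskar:25, Yusuf:0.
Oskar has the largest value, 25, making it the main broker — the node through which the most shortest paths run.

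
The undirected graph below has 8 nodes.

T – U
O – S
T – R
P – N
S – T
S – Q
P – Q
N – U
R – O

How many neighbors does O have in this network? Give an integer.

2

O is directly tied to R and S. That is 2 neighbors, so the degree of O is 2.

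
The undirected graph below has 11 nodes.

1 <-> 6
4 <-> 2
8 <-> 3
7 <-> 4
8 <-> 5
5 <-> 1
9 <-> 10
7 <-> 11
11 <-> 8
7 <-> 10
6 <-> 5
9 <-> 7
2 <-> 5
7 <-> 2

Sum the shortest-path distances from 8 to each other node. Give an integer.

20

Distances from 8: 1:2, 2:2, 3:1, 4:3, 5:1, 6:2, 7:2, 9:3, 10:3, 11:1.
Sum = 2 + 2 + 1 + 3 + 1 + 2 + 2 + 3 + 3 + 1 = 20.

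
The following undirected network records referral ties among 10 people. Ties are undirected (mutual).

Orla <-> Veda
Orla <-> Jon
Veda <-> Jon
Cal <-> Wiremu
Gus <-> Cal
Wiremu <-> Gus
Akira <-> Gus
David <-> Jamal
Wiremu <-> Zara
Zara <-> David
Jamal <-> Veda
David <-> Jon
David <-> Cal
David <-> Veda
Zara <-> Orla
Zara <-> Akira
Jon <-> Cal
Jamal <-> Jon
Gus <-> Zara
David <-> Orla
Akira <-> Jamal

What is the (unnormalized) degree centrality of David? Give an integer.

David is directly tied to Cal, Jamal, Jon, Orla, Veda, and Zara. That is 6 neighbors, so the degree of David is 6.

6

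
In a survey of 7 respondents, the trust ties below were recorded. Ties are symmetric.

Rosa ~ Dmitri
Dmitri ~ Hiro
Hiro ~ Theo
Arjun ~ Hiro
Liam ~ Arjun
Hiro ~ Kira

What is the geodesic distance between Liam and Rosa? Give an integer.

4

One shortest route is Liam – Arjun – Hiro – Dmitri – Rosa, which uses 4 edges, and at distance 3 from Liam we only reach {Dmitri, Kira, Theo}, which does not include Rosa. So d(Liam,Rosa) = 4.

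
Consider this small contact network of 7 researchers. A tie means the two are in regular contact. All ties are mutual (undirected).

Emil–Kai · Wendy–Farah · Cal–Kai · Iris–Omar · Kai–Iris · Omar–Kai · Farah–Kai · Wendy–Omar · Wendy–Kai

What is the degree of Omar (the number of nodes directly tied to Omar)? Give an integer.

Omar is directly tied to Iris, Kai, and Wendy. That is 3 neighbors, so the degree of Omar is 3.

3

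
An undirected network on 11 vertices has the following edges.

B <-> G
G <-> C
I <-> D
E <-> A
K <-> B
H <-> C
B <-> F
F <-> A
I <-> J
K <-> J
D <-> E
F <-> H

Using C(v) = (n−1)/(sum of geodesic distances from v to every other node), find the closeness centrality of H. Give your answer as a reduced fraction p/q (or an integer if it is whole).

Distances from H: A:2, B:2, C:1, D:4, E:3, F:1, G:2, I:5, J:4, K:3. Sum = 27.
n = 11, so closeness = 10/27.

10/27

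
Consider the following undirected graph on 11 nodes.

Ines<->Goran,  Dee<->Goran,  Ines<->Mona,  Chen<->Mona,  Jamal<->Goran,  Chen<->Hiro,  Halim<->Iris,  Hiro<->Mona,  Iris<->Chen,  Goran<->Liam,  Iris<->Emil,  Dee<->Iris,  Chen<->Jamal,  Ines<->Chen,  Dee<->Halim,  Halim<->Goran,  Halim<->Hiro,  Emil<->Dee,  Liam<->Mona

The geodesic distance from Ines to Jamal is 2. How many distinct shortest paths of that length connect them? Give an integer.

The shortest distance is 2. The length-2 paths are: Ines–Goran–Jamal; Ines–Chen–Jamal.
That gives 2 distinct shortest paths.

2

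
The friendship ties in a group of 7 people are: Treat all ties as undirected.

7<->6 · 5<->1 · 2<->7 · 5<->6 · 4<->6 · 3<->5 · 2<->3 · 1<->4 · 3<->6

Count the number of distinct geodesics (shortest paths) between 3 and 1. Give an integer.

1

The shortest distance is 2, and the only length-2 path is 3–5–1. So there is exactly 1 shortest path.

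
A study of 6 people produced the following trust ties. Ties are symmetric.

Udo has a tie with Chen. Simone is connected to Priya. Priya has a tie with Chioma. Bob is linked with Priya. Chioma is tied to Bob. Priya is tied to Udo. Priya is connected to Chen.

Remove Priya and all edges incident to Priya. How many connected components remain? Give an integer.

3

Without Priya, the remaining ties split the others into: {Bob, Chioma}; {Chen, Udo}; {Simone}.
That's 3 separate components.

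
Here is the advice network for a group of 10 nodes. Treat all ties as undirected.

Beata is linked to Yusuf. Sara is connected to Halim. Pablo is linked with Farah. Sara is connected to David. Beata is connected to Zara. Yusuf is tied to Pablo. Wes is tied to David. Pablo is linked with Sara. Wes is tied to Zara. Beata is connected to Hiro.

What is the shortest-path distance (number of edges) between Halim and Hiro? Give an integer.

5

One shortest route is Halim – Sara – Pablo – Yusuf – Beata – Hiro, which uses 5 edges, and at distance 4 from Halim we only reach {Beata, Zara}, which does not include Hiro. So d(Halim,Hiro) = 5.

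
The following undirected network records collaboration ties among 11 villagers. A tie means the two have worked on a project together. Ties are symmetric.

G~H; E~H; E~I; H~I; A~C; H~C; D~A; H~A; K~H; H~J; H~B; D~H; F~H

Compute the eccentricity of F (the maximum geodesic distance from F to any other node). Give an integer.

2

Distances from F: A:2, B:2, C:2, D:2, E:2, G:2, H:1, I:2, J:2, K:2.
The largest is 2 (to A, E, G, I, C, B, D, K, and J), so the eccentricity of F is 2.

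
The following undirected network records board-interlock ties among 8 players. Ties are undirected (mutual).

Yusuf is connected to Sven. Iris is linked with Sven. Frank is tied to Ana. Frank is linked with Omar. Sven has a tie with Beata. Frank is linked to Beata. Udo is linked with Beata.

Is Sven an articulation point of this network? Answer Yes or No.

Removing Sven leaves {Yusuf} with no path to {Ana, Beata, Frank, Omar, and Udo}, so the network splits into 3 components. Sven is a cut vertex.

Yes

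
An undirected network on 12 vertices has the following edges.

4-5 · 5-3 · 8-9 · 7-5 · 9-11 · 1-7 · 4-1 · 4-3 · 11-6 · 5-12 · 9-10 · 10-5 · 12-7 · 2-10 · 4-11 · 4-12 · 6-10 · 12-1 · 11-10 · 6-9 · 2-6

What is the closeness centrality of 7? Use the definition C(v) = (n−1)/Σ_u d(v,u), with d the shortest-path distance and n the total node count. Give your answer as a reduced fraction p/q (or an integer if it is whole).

11/25

Distances from 7: 1:1, 2:3, 3:2, 4:2, 5:1, 6:3, 8:4, 9:3, 10:2, 11:3, 12:1. Sum = 25.
n = 12, so closeness = 11/25.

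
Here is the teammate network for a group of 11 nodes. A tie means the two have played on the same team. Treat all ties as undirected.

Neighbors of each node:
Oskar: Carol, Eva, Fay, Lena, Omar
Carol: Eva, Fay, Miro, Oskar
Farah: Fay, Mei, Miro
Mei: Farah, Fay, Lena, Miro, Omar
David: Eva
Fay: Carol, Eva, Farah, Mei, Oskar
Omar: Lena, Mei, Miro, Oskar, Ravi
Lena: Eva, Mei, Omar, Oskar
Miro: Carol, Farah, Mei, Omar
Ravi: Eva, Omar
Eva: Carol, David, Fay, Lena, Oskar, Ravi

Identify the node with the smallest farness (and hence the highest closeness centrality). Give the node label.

Eva

Farness (sum of distances to all others) for each node — Carol:16, David:23, Eva:14, Farah:19, Fay:15, Lena:16, Mei:16, Miro:17, Omar:16, Oskar:15, Ravi:19.
The smallest farness is 14, for Eva, so Eva has the highest closeness.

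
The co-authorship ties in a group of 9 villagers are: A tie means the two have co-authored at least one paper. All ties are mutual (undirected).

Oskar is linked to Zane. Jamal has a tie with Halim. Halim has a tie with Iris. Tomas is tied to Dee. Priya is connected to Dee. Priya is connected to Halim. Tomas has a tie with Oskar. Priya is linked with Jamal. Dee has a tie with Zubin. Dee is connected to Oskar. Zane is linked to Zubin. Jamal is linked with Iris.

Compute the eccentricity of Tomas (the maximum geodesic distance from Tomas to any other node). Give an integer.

4

Distances from Tomas: Dee:1, Halim:3, Iris:4, Jamal:3, Oskar:1, Priya:2, Zane:2, Zubin:2.
The largest is 4 (to Iris), so the eccentricity of Tomas is 4.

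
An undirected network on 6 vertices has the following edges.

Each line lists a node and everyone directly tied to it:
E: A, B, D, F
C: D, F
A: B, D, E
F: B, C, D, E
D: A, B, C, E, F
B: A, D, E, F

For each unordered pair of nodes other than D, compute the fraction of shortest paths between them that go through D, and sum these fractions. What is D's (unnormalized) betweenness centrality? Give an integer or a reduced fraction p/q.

7/3

Pairs whose geodesics pass through D — F–A: 1/3; A–C: 1; E–C: 1/2; B–C: 1/2.
All other pairs contribute 0.
Summing the contributions gives betweenness(D) = 7/3.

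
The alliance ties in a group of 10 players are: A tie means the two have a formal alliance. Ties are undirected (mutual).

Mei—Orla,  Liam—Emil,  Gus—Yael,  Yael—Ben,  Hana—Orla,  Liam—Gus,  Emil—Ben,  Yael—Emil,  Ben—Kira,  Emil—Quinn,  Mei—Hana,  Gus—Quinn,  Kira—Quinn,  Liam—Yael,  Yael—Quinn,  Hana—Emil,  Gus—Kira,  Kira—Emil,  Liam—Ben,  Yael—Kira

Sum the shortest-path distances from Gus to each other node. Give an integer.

Distances from Gus: Ben:2, Emil:2, Hana:3, Kira:1, Liam:1, Mei:4, Orla:4, Quinn:1, Yael:1.
Sum = 2 + 2 + 3 + 1 + 1 + 4 + 4 + 1 + 1 = 19.

19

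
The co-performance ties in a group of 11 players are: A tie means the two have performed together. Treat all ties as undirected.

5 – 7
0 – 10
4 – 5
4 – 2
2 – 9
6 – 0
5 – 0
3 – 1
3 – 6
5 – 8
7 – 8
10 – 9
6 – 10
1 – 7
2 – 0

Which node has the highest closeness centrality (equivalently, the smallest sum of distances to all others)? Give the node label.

Farness (sum of distances to all others) for each node — 0:17, 1:25, 2:22, 3:24, 4:23, 5:18, 6:20, 7:22, 8:24, 9:26, 10:21.
The smallest farness is 17, for 0, so 0 has the highest closeness.

0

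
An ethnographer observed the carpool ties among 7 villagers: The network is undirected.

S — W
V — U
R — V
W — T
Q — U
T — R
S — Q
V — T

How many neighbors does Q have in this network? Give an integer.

Q is directly tied to S and U. That is 2 neighbors, so the degree of Q is 2.

2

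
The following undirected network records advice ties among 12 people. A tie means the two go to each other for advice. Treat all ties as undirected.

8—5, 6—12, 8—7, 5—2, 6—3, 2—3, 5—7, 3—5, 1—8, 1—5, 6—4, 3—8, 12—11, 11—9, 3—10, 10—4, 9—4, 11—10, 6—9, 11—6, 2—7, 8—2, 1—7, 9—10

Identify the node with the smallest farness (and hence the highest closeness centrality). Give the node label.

Farness (sum of distances to all others) for each node — 1:29, 2:22, 3:17, 4:26, 5:21, 6:19, 7:28, 8:21, 9:25, 10:20, 11:25, 12:27.
The smallest farness is 17, for 3, so 3 has the highest closeness.

3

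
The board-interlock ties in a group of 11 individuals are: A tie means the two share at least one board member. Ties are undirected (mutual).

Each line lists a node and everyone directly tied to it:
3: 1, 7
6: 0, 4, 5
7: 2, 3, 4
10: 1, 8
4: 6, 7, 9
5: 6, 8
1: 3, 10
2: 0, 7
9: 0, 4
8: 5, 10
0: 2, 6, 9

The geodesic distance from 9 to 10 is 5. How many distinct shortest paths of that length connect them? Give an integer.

3

The shortest distance is 5. The length-5 paths are: 9–4–6–5–8–10; 9–0–6–5–8–10; 9–4–7–3–1–10.
That gives 3 distinct shortest paths.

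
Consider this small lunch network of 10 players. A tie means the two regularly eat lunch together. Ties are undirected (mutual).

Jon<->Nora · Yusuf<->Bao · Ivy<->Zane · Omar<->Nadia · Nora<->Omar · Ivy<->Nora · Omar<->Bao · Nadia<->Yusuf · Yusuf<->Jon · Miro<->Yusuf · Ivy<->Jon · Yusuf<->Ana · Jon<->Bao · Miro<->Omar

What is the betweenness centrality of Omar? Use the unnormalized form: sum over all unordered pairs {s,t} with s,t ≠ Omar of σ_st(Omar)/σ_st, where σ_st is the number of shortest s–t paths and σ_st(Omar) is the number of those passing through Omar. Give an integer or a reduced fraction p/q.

6

Pairs whose geodesics pass through Omar — Nora–Bao: 1/2; Nora–Nadia: 1; Nora–Miro: 1; Zane–Nadia: 1/2; Zane–Miro: 1/2; Bao–Nadia: 1/2; Bao–Miro: 1/2; Nadia–Ivy: 1/2; Nadia–Miro: 1/2; Ivy–Miro: 1/2.
All other pairs contribute 0.
Summing the contributions gives betweenness(Omar) = 6.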